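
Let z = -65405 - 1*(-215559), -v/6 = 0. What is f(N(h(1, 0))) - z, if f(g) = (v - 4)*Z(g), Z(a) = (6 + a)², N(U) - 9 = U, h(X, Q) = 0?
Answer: -151054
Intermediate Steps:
v = 0 (v = -6*0 = 0)
N(U) = 9 + U
z = 150154 (z = -65405 + 215559 = 150154)
f(g) = -4*(6 + g)² (f(g) = (0 - 4)*(6 + g)² = -4*(6 + g)²)
f(N(h(1, 0))) - z = -4*(6 + (9 + 0))² - 1*150154 = -4*(6 + 9)² - 150154 = -4*15² - 150154 = -4*225 - 150154 = -900 - 150154 = -151054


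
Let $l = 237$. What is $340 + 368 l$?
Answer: $87556$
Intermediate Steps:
$340 + 368 l = 340 + 368 \cdot 237 = 340 + 87216 = 87556$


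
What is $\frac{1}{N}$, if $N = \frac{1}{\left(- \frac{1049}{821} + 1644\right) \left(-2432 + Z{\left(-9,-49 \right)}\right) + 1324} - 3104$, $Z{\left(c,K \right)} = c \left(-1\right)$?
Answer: $- \frac{3266752521}{10139999826005} \approx -0.00032216$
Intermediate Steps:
$Z{\left(c,K \right)} = - c$
$N = - \frac{10139999826005}{3266752521}$ ($N = \frac{1}{\left(- \frac{1049}{821} + 1644\right) \left(-2432 - -9\right) + 1324} - 3104 = \frac{1}{\left(\left(-1049\right) \frac{1}{821} + 1644\right) \left(-2432 + 9\right) + 1324} - 3104 = \frac{1}{\left(- \frac{1049}{821} + 1644\right) \left(-2423\right) + 1324} - 3104 = \frac{1}{\frac{1348675}{821} \left(-2423\right) + 1324} - 3104 = \frac{1}{- \frac{3267839525}{821} + 1324} - 3104 = \frac{1}{- \frac{3266752521}{821}} - 3104 = - \frac{821}{3266752521} - 3104 = - \frac{10139999826005}{3266752521} \approx -3104.0$)
$\frac{1}{N} = \frac{1}{- \frac{10139999826005}{3266752521}} = - \frac{3266752521}{10139999826005}$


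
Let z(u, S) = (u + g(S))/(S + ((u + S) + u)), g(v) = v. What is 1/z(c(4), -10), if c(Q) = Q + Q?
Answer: 2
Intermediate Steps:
c(Q) = 2*Q
z(u, S) = (S + u)/(2*S + 2*u) (z(u, S) = (u + S)/(S + ((u + S) + u)) = (S + u)/(S + ((S + u) + u)) = (S + u)/(S + (S + 2*u)) = (S + u)/(2*S + 2*u))
1/z(c(4), -10) = 1/(½) = 2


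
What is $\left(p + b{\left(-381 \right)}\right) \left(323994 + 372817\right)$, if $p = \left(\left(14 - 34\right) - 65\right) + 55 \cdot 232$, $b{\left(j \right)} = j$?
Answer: $8566594434$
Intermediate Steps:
$p = 12675$ ($p = \left(-20 - 65\right) + 12760 = -85 + 12760 = 12675$)
$\left(p + b{\left(-381 \right)}\right) \left(323994 + 372817\right) = \left(12675 - 381\right) \left(323994 + 372817\right) = 12294 \cdot 696811 = 8566594434$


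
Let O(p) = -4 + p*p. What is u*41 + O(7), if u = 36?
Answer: 1521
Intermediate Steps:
O(p) = -4 + p²
u*41 + O(7) = 36*41 + (-4 + 7²) = 1476 + (-4 + 49) = 1476 + 45 = 1521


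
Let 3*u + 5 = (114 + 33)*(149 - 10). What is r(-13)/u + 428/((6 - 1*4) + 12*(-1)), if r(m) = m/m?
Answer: -4371577/102140 ≈ -42.800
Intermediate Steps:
u = 20428/3 (u = -5/3 + ((114 + 33)*(149 - 10))/3 = -5/3 + (147*139)/3 = -5/3 + (⅓)*20433 = -5/3 + 6811 = 20428/3 ≈ 6809.3)
r(m) = 1
r(-13)/u + 428/((6 - 1*4) + 12*(-1)) = 1/(20428/3) + 428/((6 - 1*4) + 12*(-1)) = 1*(3/20428) + 428/((6 - 4) - 12) = 3/20428 + 428/(2 - 12) = 3/20428 + 428/(-10) = 3/20428 + 428*(-⅒) = 3/20428 - 214/5 = -4371577/102140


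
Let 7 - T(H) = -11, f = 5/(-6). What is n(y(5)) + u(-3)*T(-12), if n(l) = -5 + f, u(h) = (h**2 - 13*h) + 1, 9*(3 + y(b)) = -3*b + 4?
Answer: 5257/6 ≈ 876.17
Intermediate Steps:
f = -5/6 (f = 5*(-1/6) = -5/6 ≈ -0.83333)
T(H) = 18 (T(H) = 7 - 1*(-11) = 7 + 11 = 18)
y(b) = -23/9 - b/3 (y(b) = -3 + (-3*b + 4)/9 = -3 + (4 - 3*b)/9 = -3 + (4/9 - b/3) = -23/9 - b/3)
u(h) = 1 + h**2 - 13*h
n(l) = -35/6 (n(l) = -5 - 5/6 = -35/6)
n(y(5)) + u(-3)*T(-12) = -35/6 + (1 + (-3)**2 - 13*(-3))*18 = -35/6 + (1 + 9 + 39)*18 = -35/6 + 49*18 = -35/6 + 882 = 5257/6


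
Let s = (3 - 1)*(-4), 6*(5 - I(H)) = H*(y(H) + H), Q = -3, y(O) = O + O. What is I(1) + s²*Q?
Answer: -375/2 ≈ -187.50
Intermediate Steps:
y(O) = 2*O
I(H) = 5 - H²/2 (I(H) = 5 - H*(2*H + H)/6 = 5 - H*3*H/6 = 5 - H²/2)
s = -8 (s = 2*(-4) = -8)
I(1) + s²*Q = (5 - ½*1²) + (-8)²*(-3) = (5 - ½*1) + 64*(-3) = (5 - ½) - 192 = 9/2 - 192 = -375/2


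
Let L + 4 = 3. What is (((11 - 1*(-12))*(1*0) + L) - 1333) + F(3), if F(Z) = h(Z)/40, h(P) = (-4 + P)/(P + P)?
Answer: -320161/240 ≈ -1334.0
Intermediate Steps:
L = -1 (L = -4 + 3 = -1)
h(P) = (-4 + P)/(2*P) (h(P) = (-4 + P)/((2*P)) = (-4 + P)*(1/(2*P)) = (-4 + P)/(2*P))
F(Z) = (-4 + Z)/(80*Z) (F(Z) = ((-4 + Z)/(2*Z))/40 = ((-4 + Z)/(2*Z))*(1/40) = (-4 + Z)/(80*Z))
(((11 - 1*(-12))*(1*0) + L) - 1333) + F(3) = (((11 - 1*(-12))*(1*0) - 1) - 1333) + (1/80)*(-4 + 3)/3 = (((11 + 12)*0 - 1) - 1333) + (1/80)*(1/3)*(-1) = ((23*0 - 1) - 1333) - 1/240 = ((0 - 1) - 1333) - 1/240 = (-1 - 1333) - 1/240 = -1334 - 1/240 = -320161/240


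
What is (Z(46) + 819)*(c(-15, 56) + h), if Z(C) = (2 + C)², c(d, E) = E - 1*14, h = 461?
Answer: 1570869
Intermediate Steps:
c(d, E) = -14 + E (c(d, E) = E - 14 = -14 + E)
(Z(46) + 819)*(c(-15, 56) + h) = ((2 + 46)² + 819)*((-14 + 56) + 461) = (48² + 819)*(42 + 461) = (2304 + 819)*503 = 3123*503 = 1570869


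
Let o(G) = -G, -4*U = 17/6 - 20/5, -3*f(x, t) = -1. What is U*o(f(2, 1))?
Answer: -7/72 ≈ -0.097222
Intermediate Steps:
f(x, t) = ⅓ (f(x, t) = -⅓*(-1) = ⅓)
U = 7/24 (U = -(17/6 - 20/5)/4 = -(17*(⅙) - 20*⅕)/4 = -(17/6 - 4)/4 = -¼*(-7/6) = 7/24 ≈ 0.29167)
U*o(f(2, 1)) = 7*(-1*⅓)/24 = (7/24)*(-⅓) = -7/72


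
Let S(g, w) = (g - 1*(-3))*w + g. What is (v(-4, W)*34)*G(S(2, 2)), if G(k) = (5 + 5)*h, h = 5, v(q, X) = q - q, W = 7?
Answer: 0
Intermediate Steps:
v(q, X) = 0
S(g, w) = g + w*(3 + g) (S(g, w) = (g + 3)*w + g = (3 + g)*w + g = w*(3 + g) + g = g + w*(3 + g))
G(k) = 50 (G(k) = (5 + 5)*5 = 10*5 = 50)
(v(-4, W)*34)*G(S(2, 2)) = (0*34)*50 = 0*50 = 0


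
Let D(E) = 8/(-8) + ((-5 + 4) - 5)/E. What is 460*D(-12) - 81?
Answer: -311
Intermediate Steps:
D(E) = -1 - 6/E (D(E) = 8*(-⅛) + (-1 - 5)/E = -1 - 6/E)
460*D(-12) - 81 = 460*((-6 - 1*(-12))/(-12)) - 81 = 460*(-(-6 + 12)/12) - 81 = 460*(-1/12*6) - 81 = 460*(-½) - 81 = -230 - 81 = -311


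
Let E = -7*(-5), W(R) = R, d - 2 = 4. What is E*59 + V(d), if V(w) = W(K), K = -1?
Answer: 2064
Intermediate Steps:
d = 6 (d = 2 + 4 = 6)
V(w) = -1
E = 35
E*59 + V(d) = 35*59 - 1 = 2065 - 1 = 2064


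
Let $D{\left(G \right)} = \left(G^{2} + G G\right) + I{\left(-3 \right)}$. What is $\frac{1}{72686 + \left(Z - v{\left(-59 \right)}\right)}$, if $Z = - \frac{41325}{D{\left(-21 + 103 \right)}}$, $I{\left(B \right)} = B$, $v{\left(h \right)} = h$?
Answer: $\frac{2689}{195603040} \approx 1.3747 \cdot 10^{-5}$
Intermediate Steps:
$D{\left(G \right)} = -3 + 2 G^{2}$ ($D{\left(G \right)} = \left(G^{2} + G G\right) - 3 = \left(G^{2} + G^{2}\right) - 3 = 2 G^{2} - 3 = -3 + 2 G^{2}$)
$Z = - \frac{8265}{2689}$ ($Z = - \frac{41325}{-3 + 2 \left(-21 + 103\right)^{2}} = - \frac{41325}{-3 + 2 \cdot 82^{2}} = - \frac{41325}{-3 + 2 \cdot 6724} = - \frac{41325}{-3 + 13448} = - \frac{41325}{13445} = \left(-41325\right) \frac{1}{13445} = - \frac{8265}{2689} \approx -3.0736$)
$\frac{1}{72686 + \left(Z - v{\left(-59 \right)}\right)} = \frac{1}{72686 - - \frac{150386}{2689}} = \frac{1}{72686 + \left(- \frac{8265}{2689} + 59\right)} = \frac{1}{72686 + \frac{150386}{2689}} = \frac{1}{\frac{195603040}{2689}} = \frac{2689}{195603040}$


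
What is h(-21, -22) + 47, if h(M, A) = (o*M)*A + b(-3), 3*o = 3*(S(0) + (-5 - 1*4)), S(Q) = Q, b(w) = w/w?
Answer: -4110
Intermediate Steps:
b(w) = 1
o = -9 (o = (3*(0 + (-5 - 1*4)))/3 = (3*(0 + (-5 - 4)))/3 = (3*(0 - 9))/3 = (3*(-9))/3 = (1/3)*(-27) = -9)
h(M, A) = 1 - 9*A*M (h(M, A) = (-9*M)*A + 1 = -9*A*M + 1 = 1 - 9*A*M)
h(-21, -22) + 47 = (1 - 9*(-22)*(-21)) + 47 = (1 - 4158) + 47 = -4157 + 47 = -4110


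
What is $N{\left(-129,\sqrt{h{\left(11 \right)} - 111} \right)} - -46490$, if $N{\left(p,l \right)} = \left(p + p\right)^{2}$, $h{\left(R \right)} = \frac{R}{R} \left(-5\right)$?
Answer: $113054$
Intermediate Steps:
$h{\left(R \right)} = -5$ ($h{\left(R \right)} = 1 \left(-5\right) = -5$)
$N{\left(p,l \right)} = 4 p^{2}$ ($N{\left(p,l \right)} = \left(2 p\right)^{2} = 4 p^{2}$)
$N{\left(-129,\sqrt{h{\left(11 \right)} - 111} \right)} - -46490 = 4 \left(-129\right)^{2} - -46490 = 4 \cdot 16641 + 46490 = 66564 + 46490 = 113054$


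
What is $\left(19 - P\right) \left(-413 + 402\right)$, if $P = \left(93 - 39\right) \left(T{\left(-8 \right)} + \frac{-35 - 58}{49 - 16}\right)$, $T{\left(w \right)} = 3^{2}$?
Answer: $3463$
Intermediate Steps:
$T{\left(w \right)} = 9$
$P = \frac{3672}{11}$ ($P = \left(93 - 39\right) \left(9 + \frac{-35 - 58}{49 - 16}\right) = 54 \left(9 - \frac{93}{33}\right) = 54 \left(9 - \frac{31}{11}\right) = 54 \cdot \frac{68}{11} = \frac{3672}{11} \approx 333.82$)
$\left(19 - P\right) \left(-413 + 402\right) = \left(19 - \frac{3672}{11}\right) \left(-413 + 402\right) = \left(19 - \frac{3672}{11}\right) \left(-11\right) = \left(- \frac{3463}{11}\right) \left(-11\right) = 3463$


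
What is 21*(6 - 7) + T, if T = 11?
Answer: -10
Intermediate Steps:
21*(6 - 7) + T = 21*(6 - 7) + 11 = 21*(-1) + 11 = -21 + 11 = -10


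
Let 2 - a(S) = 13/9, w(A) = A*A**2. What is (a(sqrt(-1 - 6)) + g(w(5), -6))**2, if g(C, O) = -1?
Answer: 16/81 ≈ 0.19753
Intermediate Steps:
w(A) = A**3
a(S) = 5/9 (a(S) = 2 - 13/9 = 5/9)
(a(sqrt(-1 - 6)) + g(w(5), -6))**2 = (5/9 - 1)**2 = (-4/9)**2 = 16/81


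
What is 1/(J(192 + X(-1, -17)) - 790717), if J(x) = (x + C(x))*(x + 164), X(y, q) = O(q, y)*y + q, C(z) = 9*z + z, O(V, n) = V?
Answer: -1/38845 ≈ -2.5743e-5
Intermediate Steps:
C(z) = 10*z
X(y, q) = q + q*y (X(y, q) = q*y + q = q + q*y)
J(x) = 11*x*(164 + x) (J(x) = (x + 10*x)*(x + 164) = (11*x)*(164 + x) = 11*x*(164 + x))
1/(J(192 + X(-1, -17)) - 790717) = 1/(11*(192 - 17*(1 - 1))*(164 + (192 - 17*(1 - 1))) - 790717) = 1/(11*(192 - 17*0)*(164 + (192 - 17*0)) - 790717) = 1/(11*(192 + 0)*(164 + (192 + 0)) - 790717) = 1/(11*192*(164 + 192) - 790717) = 1/(11*192*356 - 790717) = 1/(751872 - 790717) = 1/(-38845) = -1/38845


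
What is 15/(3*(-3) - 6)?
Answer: -1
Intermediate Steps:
15/(3*(-3) - 6) = 15/(-9 - 6) = 15/(-15) = 15*(-1/15) = -1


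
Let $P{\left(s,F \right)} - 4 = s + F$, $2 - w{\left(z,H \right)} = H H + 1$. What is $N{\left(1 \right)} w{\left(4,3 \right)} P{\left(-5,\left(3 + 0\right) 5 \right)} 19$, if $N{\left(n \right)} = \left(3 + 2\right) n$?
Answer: $-10640$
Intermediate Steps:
$w{\left(z,H \right)} = 1 - H^{2}$ ($w{\left(z,H \right)} = 2 - \left(H H + 1\right) = 2 - \left(H^{2} + 1\right) = 2 - \left(1 + H^{2}\right) = 1 - H^{2}$)
$N{\left(n \right)} = 5 n$
$P{\left(s,F \right)} = 4 + F + s$ ($P{\left(s,F \right)} = 4 + \left(s + F\right) = 4 + \left(F + s\right) = 4 + F + s$)
$N{\left(1 \right)} w{\left(4,3 \right)} P{\left(-5,\left(3 + 0\right) 5 \right)} 19 = 5 \cdot 1 \left(1 - 3^{2}\right) \left(4 + \left(3 + 0\right) 5 - 5\right) 19 = 5 \left(1 - 9\right) \left(4 + 3 \cdot 5 - 5\right) 19 = 5 \left(1 - 9\right) \left(4 + 15 - 5\right) 19 = 5 \left(-8\right) 14 \cdot 19 = \left(-40\right) 14 \cdot 19 = \left(-560\right) 19 = -10640$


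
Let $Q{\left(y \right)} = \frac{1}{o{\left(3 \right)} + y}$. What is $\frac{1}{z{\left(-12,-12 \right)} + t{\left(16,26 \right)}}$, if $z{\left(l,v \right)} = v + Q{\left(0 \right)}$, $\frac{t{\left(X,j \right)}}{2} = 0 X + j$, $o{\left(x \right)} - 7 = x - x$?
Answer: $\frac{7}{281} \approx 0.024911$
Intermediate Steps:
$o{\left(x \right)} = 7$ ($o{\left(x \right)} = 7 + \left(x - x\right) = 7 + 0 = 7$)
$Q{\left(y \right)} = \frac{1}{7 + y}$
$t{\left(X,j \right)} = 2 j$ ($t{\left(X,j \right)} = 2 \left(0 X + j\right) = 2 \left(0 + j\right) = 2 j$)
$z{\left(l,v \right)} = \frac{1}{7} + v$ ($z{\left(l,v \right)} = v + \frac{1}{7 + 0} = v + \frac{1}{7} = \frac{1}{7} + v$)
$\frac{1}{z{\left(-12,-12 \right)} + t{\left(16,26 \right)}} = \frac{1}{\left(\frac{1}{7} - 12\right) + 2 \cdot 26} = \frac{1}{- \frac{83}{7} + 52} = \frac{1}{\frac{281}{7}} = \frac{7}{281}$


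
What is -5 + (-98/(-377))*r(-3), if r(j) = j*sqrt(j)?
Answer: -5 - 294*I*sqrt(3)/377 ≈ -5.0 - 1.3507*I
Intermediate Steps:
r(j) = j**(3/2)
-5 + (-98/(-377))*r(-3) = -5 + (-98/(-377))*(-3)**(3/2) = -5 + (-98*(-1/377))*(-3*I*sqrt(3)) = -5 + 98*(-3*I*sqrt(3))/377 = -5 - 294*I*sqrt(3)/377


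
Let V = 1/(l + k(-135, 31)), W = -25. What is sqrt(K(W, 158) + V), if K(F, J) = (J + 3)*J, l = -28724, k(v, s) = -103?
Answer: 5*sqrt(93950552947)/9609 ≈ 159.49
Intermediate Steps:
K(F, J) = J*(3 + J) (K(F, J) = (3 + J)*J = J*(3 + J))
V = -1/28827 (V = 1/(-28724 - 103) = 1/(-28827) = -1/28827 ≈ -3.4690e-5)
sqrt(K(W, 158) + V) = sqrt(158*(3 + 158) - 1/28827) = sqrt(158*161 - 1/28827) = sqrt(25438 - 1/28827) = sqrt(733301225/28827) = 5*sqrt(93950552947)/9609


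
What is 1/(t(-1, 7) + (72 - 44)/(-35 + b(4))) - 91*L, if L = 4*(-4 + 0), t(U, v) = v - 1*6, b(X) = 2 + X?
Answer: 1485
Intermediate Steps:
t(U, v) = -6 + v (t(U, v) = v - 6 = -6 + v)
L = -16 (L = 4*(-4) = -16)
1/(t(-1, 7) + (72 - 44)/(-35 + b(4))) - 91*L = 1/((-6 + 7) + (72 - 44)/(-35 + (2 + 4))) - 91*(-16) = 1/(1 + 28/(-35 + 6)) + 1456 = 1/(1 + 28/(-29)) + 1456 = 1/(1 + 28*(-1/29)) + 1456 = 1/(1 - 28/29) + 1456 = 1/(1/29) + 1456 = 29 + 1456 = 1485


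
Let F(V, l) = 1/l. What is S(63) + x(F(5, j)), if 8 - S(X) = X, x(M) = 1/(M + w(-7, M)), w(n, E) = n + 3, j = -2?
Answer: -497/9 ≈ -55.222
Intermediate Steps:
w(n, E) = 3 + n
x(M) = 1/(-4 + M) (x(M) = 1/(M + (3 - 7)) = 1/(M - 4) = 1/(-4 + M))
S(X) = 8 - X
S(63) + x(F(5, j)) = (8 - 1*63) + 1/(-4 + 1/(-2)) = (8 - 63) + 1/(-4 - ½) = -55 + 1/(-9/2) = -55 - 2/9 = -497/9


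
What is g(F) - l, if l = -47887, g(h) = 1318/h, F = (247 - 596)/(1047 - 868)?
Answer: 16476641/349 ≈ 47211.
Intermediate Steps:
F = -349/179 ≈ -1.9497
g(F) - l = 1318/(-349/179) - 1*(-47887) = 1318*(-179/349) + 47887 = -235922/349 + 47887 = 16476641/349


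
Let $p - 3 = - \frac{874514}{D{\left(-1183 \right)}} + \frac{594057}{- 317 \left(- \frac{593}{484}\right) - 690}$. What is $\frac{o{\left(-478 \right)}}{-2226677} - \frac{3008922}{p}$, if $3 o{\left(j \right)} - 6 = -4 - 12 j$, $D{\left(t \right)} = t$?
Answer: $\frac{3471078090827812140248}{1415910365603383737} \approx 2451.5$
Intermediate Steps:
$p = - \frac{211961645927}{172693157}$ ($p = 3 + \left(- \frac{874514}{-1183} + \frac{594057}{- 317 \left(- \frac{593}{484}\right) - 690}\right) = 3 + \left(\left(-874514\right) \left(- \frac{1}{1183}\right) + \frac{594057}{- 317 \left(\left(-593\right) \frac{1}{484}\right) - 690}\right) = 3 + \left(\frac{874514}{1183} + \frac{594057}{\left(-317\right) \left(- \frac{593}{484}\right) - 690}\right) = 3 + \left(\frac{874514}{1183} + \frac{594057}{\frac{187981}{484} - 690}\right) = 3 + \left(\frac{874514}{1183} + \frac{594057}{- \frac{145979}{484}}\right) = 3 + \left(\frac{874514}{1183} + 594057 \left(- \frac{484}{145979}\right)\right) = 3 + \left(\frac{874514}{1183} - \frac{287523588}{145979}\right) = 3 - \frac{212479725398}{172693157} = - \frac{211961645927}{172693157} \approx -1227.4$)
$o{\left(j \right)} = \frac{2}{3} - 4 j$ ($o{\left(j \right)} = 2 + \frac{-4 - 12 j}{3} = 2 - \left(\frac{4}{3} + 4 j\right) = \frac{2}{3} - 4 j$)
$\frac{o{\left(-478 \right)}}{-2226677} - \frac{3008922}{p} = \frac{\frac{2}{3} - -1912}{-2226677} - \frac{3008922}{- \frac{211961645927}{172693157}} = \left(\frac{2}{3} + 1912\right) \left(- \frac{1}{2226677}\right) - - \frac{519620239346754}{211961645927} = \frac{5738}{3} \left(- \frac{1}{2226677}\right) + \frac{519620239346754}{211961645927} = - \frac{5738}{6680031} + \frac{519620239346754}{211961645927} = \frac{3471078090827812140248}{1415910365603383737}$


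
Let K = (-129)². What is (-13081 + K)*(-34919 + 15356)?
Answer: -69644280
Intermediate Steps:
K = 16641
(-13081 + K)*(-34919 + 15356) = (-13081 + 16641)*(-34919 + 15356) = 3560*(-19563) = -69644280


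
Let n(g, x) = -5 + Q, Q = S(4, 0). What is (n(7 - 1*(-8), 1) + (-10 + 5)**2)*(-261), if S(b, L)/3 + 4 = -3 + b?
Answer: -2871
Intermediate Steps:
S(b, L) = -21 + 3*b (S(b, L) = -12 + 3*(-3 + b) = -12 + (-9 + 3*b) = -21 + 3*b)
Q = -9 (Q = -21 + 3*4 = -21 + 12 = -9)
n(g, x) = -14 (n(g, x) = -5 - 9 = -14)
(n(7 - 1*(-8), 1) + (-10 + 5)**2)*(-261) = (-14 + (-10 + 5)**2)*(-261) = (-14 + (-5)**2)*(-261) = (-14 + 25)*(-261) = 11*(-261) = -2871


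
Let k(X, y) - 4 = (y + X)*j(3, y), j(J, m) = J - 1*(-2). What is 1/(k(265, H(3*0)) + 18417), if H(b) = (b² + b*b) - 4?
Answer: 1/19726 ≈ 5.0695e-5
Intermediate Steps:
j(J, m) = 2 + J (j(J, m) = J + 2 = 2 + J)
H(b) = -4 + 2*b² (H(b) = (b² + b²) - 4 = 2*b² - 4 = -4 + 2*b²)
k(X, y) = 4 + 5*X + 5*y (k(X, y) = 4 + (y + X)*(2 + 3) = 4 + (X + y)*5 = 4 + (5*X + 5*y) = 4 + 5*X + 5*y)
1/(k(265, H(3*0)) + 18417) = 1/((4 + 5*265 + 5*(-4 + 2*(3*0)²)) + 18417) = 1/((4 + 1325 + 5*(-4 + 2*0²)) + 18417) = 1/((4 + 1325 + 5*(-4 + 2*0)) + 18417) = 1/((4 + 1325 + 5*(-4 + 0)) + 18417) = 1/((4 + 1325 + 5*(-4)) + 18417) = 1/((4 + 1325 - 20) + 18417) = 1/(1309 + 18417) = 1/19726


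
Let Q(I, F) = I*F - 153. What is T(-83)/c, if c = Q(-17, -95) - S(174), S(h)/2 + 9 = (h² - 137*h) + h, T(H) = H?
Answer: 83/11744 ≈ 0.0070674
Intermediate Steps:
Q(I, F) = -153 + F*I (Q(I, F) = F*I - 153 = -153 + F*I)
S(h) = -18 - 272*h + 2*h² (S(h) = -18 + 2*((h² - 137*h) + h) = -18 + 2*(h² - 136*h) = -18 + (-272*h + 2*h²) = -18 - 272*h + 2*h²)
c = -11744 (c = (-153 - 95*(-17)) - (-18 - 272*174 + 2*174²) = (-153 + 1615) - (-18 - 47328 + 2*30276) = 1462 - (-18 - 47328 + 60552) = 1462 - 1*13206 = 1462 - 13206 = -11744)
T(-83)/c = -83/(-11744) = -83*(-1/11744) = 83/11744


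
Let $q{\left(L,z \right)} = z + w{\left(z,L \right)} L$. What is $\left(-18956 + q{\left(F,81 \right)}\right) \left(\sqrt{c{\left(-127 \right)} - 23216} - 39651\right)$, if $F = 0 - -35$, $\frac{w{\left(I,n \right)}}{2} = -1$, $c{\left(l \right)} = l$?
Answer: $751188195 - 18945 i \sqrt{23343} \approx 7.5119 \cdot 10^{8} - 2.8945 \cdot 10^{6} i$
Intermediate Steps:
$w{\left(I,n \right)} = -2$ ($w{\left(I,n \right)} = 2 \left(-1\right) = -2$)
$F = 35$ ($F = 0 + 35 = 35$)
$q{\left(L,z \right)} = z - 2 L$
$\left(-18956 + q{\left(F,81 \right)}\right) \left(\sqrt{c{\left(-127 \right)} - 23216} - 39651\right) = \left(-18956 + \left(81 - 70\right)\right) \left(\sqrt{-127 - 23216} - 39651\right) = \left(-18956 + \left(81 - 70\right)\right) \left(\sqrt{-23343} - 39651\right) = \left(-18956 + 11\right) \left(i \sqrt{23343} - 39651\right) = - 18945 \left(-39651 + i \sqrt{23343}\right) = 751188195 - 18945 i \sqrt{23343}$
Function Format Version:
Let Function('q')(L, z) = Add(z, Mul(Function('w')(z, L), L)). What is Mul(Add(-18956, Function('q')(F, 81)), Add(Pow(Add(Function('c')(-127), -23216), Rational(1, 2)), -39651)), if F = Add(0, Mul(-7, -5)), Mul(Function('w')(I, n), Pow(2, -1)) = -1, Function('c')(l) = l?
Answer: Add(751188195, Mul(-18945, I, Pow(23343, Rational(1, 2)))) ≈ Add(7.5119e+8, Mul(-2.8945e+6, I))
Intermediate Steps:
Function('w')(I, n) = -2 (Function('w')(I, n) = Mul(2, -1) = -2)
F = 35 (F = Add(0, 35) = 35)
Function('q')(L, z) = Add(z, Mul(-2, L))
Mul(Add(-18956, Function('q')(F, 81)), Add(Pow(Add(Function('c')(-127), -23216), Rational(1, 2)), -39651)) = Mul(Add(-18956, Add(81, Mul(-2, 35))), Add(Pow(Add(-127, -23216), Rational(1, 2)), -39651)) = Mul(Add(-18956, Add(81, -70)), Add(Pow(-23343, Rational(1, 2)), -39651)) = Mul(Add(-18956, 11), Add(Mul(I, Pow(23343, Rational(1, 2))), -39651)) = Mul(-18945, Add(-39651, Mul(I, Pow(23343, Rational(1, 2))))) = Add(751188195, Mul(-18945, I, Pow(23343, Rational(1, 2))))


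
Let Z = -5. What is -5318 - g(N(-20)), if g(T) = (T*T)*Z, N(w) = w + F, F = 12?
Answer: -4998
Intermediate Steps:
N(w) = 12 + w (N(w) = w + 12 = 12 + w)
g(T) = -5*T² (g(T) = (T*T)*(-5) = T²*(-5) = -5*T²)
-5318 - g(N(-20)) = -5318 - (-5)*(12 - 20)² = -5318 - (-5)*(-8)² = -5318 - (-5)*64 = -5318 - 1*(-320) = -5318 + 320 = -4998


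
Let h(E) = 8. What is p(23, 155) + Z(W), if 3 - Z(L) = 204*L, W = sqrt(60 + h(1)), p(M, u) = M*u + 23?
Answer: 3591 - 408*sqrt(17) ≈ 1908.8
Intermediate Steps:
p(M, u) = 23 + M*u
W = 2*sqrt(17) (W = sqrt(60 + 8) = sqrt(68) = 2*sqrt(17) ≈ 8.2462)
Z(L) = 3 - 204*L
p(23, 155) + Z(W) = (23 + 23*155) + (3 - 408*sqrt(17)) = (23 + 3565) + (3 - 408*sqrt(17)) = 3588 + (3 - 408*sqrt(17)) = 3591 - 408*sqrt(17)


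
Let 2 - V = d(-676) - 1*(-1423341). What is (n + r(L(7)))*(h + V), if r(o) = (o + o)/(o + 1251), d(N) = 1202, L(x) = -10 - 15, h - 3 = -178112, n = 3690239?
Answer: -3625380979877300/613 ≈ -5.9142e+12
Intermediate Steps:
h = -178109 (h = 3 - 178112 = -178109)
L(x) = -25
r(o) = 2*o/(1251 + o) (r(o) = (2*o)/(1251 + o) = 2*o/(1251 + o))
V = -1424541 (V = 2 - (1202 - 1*(-1423341)) = 2 - (1202 + 1423341) = 2 - 1*1424543 = 2 - 1424543 = -1424541)
(n + r(L(7)))*(h + V) = (3690239 + 2*(-25)/(1251 - 25))*(-178109 - 1424541) = (3690239 + 2*(-25)/1226)*(-1602650) = (3690239 + 2*(-25)*(1/1226))*(-1602650) = (3690239 - 25/613)*(-1602650) = (2262116482/613)*(-1602650) = -3625380979877300/613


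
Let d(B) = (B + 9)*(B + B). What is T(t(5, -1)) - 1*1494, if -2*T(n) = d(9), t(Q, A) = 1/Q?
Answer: -1656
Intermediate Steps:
d(B) = 2*B*(9 + B) (d(B) = (9 + B)*(2*B) = 2*B*(9 + B))
T(n) = -162 (T(n) = -9*(9 + 9) = -9*18 = -½*324 = -162)
T(t(5, -1)) - 1*1494 = -162 - 1*1494 = -162 - 1494 = -1656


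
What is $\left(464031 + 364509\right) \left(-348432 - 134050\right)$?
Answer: $-399755636280$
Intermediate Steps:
$\left(464031 + 364509\right) \left(-348432 - 134050\right) = 828540 \left(-482482\right) = -399755636280$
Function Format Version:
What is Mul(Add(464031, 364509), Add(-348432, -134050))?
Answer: -399755636280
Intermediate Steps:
Mul(Add(464031, 364509), Add(-348432, -134050)) = Mul(828540, -482482) = -399755636280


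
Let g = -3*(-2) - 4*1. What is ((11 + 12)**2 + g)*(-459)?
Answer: -243729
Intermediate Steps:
g = 2 (g = 6 - 4 = 2)
((11 + 12)**2 + g)*(-459) = ((11 + 12)**2 + 2)*(-459) = (23**2 + 2)*(-459) = (529 + 2)*(-459) = 531*(-459) = -243729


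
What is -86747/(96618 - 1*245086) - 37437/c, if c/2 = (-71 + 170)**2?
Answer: -642963637/485044956 ≈ -1.3256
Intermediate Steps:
c = 19602 (c = 2*(-71 + 170)**2 = 2*99**2 = 2*9801 = 19602)
-86747/(96618 - 1*245086) - 37437/c = -86747/(96618 - 1*245086) - 37437/19602 = -86747/(96618 - 245086) - 37437*1/19602 = -86747/(-148468) - 12479/6534 = -86747*(-1/148468) - 12479/6534 = 86747/148468 - 12479/6534 = -642963637/485044956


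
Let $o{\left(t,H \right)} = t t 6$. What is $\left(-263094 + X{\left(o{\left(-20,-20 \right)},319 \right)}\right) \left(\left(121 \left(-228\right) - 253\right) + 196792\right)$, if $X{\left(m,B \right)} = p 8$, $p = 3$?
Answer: $-44445939570$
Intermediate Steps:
$o{\left(t,H \right)} = 6 t^{2}$ ($o{\left(t,H \right)} = t^{2} \cdot 6 = 6 t^{2}$)
$X{\left(m,B \right)} = 24$ ($X{\left(m,B \right)} = 3 \cdot 8 = 24$)
$\left(-263094 + X{\left(o{\left(-20,-20 \right)},319 \right)}\right) \left(\left(121 \left(-228\right) - 253\right) + 196792\right) = \left(-263094 + 24\right) \left(\left(121 \left(-228\right) - 253\right) + 196792\right) = - 263070 \left(\left(-27588 - 253\right) + 196792\right) = - 263070 \left(-27841 + 196792\right) = \left(-263070\right) 168951 = -44445939570$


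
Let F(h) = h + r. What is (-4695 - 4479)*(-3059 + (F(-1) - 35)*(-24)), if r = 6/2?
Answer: 20797458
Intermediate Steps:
r = 3 (r = 6*(1/2) = 3)
F(h) = 3 + h (F(h) = h + 3 = 3 + h)
(-4695 - 4479)*(-3059 + (F(-1) - 35)*(-24)) = (-4695 - 4479)*(-3059 + ((3 - 1) - 35)*(-24)) = -9174*(-3059 + (2 - 35)*(-24)) = -9174*(-3059 - 33*(-24)) = -9174*(-3059 + 792) = -9174*(-2267) = 20797458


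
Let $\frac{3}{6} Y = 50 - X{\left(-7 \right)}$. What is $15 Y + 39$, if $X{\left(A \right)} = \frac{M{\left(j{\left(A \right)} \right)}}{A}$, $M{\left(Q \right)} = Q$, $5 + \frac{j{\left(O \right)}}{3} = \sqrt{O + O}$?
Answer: $\frac{10323}{7} + \frac{90 i \sqrt{14}}{7} \approx 1474.7 + 48.107 i$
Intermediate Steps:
$j{\left(O \right)} = -15 + 3 \sqrt{2} \sqrt{O}$ ($j{\left(O \right)} = -15 + 3 \sqrt{O + O} = -15 + 3 \sqrt{2 O} = -15 + 3 \sqrt{2} \sqrt{O}$)
$X{\left(A \right)} = \frac{-15 + 3 \sqrt{2} \sqrt{A}}{A}$
$Y = \frac{670}{7} + \frac{6 i \sqrt{14}}{7}$ ($Y = 2 \left(50 - \frac{3 \left(-5 + \sqrt{2} \sqrt{-7}\right)}{-7}\right) = 2 \left(50 - 3 \left(- \frac{1}{7}\right) \left(-5 + \sqrt{2} i \sqrt{7}\right)\right) = 2 \left(50 - 3 \left(- \frac{1}{7}\right) \left(-5 + i \sqrt{14}\right)\right) = 2 \left(50 - \left(\frac{15}{7} - \frac{3 i \sqrt{14}}{7}\right)\right) = 2 \left(\frac{335}{7} + \frac{3 i \sqrt{14}}{7}\right) = \frac{670}{7} + \frac{6 i \sqrt{14}}{7} \approx 95.714 + 3.2071 i$)
$15 Y + 39 = 15 \left(\frac{670}{7} + \frac{6 i \sqrt{14}}{7}\right) + 39 = \left(\frac{10050}{7} + \frac{90 i \sqrt{14}}{7}\right) + 39 = \frac{10323}{7} + \frac{90 i \sqrt{14}}{7}$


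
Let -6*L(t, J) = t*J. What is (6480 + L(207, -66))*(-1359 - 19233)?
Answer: -180324144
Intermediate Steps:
L(t, J) = -J*t/6 (L(t, J) = -t*J/6 = -J*t/6)
(6480 + L(207, -66))*(-1359 - 19233) = (6480 - ⅙*(-66)*207)*(-1359 - 19233) = (6480 + 2277)*(-20592) = 8757*(-20592) = -180324144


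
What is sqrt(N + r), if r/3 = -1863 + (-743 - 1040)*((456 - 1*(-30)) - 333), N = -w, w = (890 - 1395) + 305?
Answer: I*sqrt(823786) ≈ 907.63*I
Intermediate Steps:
w = -200 (w = -505 + 305 = -200)
N = 200 (N = -1*(-200) = 200)
r = -823986 (r = 3*(-1863 + (-743 - 1040)*((456 - 1*(-30)) - 333)) = 3*(-1863 - 1783*((456 + 30) - 333)) = 3*(-1863 - 1783*(486 - 333)) = 3*(-1863 - 1783*153) = 3*(-1863 - 272799) = 3*(-274662) = -823986)
sqrt(N + r) = sqrt(200 - 823986) = sqrt(-823786) = I*sqrt(823786)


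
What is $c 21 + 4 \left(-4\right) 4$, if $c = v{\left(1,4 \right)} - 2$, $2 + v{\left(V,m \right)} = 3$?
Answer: $-85$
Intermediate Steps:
$v{\left(V,m \right)} = 1$ ($v{\left(V,m \right)} = -2 + 3 = 1$)
$c = -1$ ($c = 1 - 2 = -1$)
$c 21 + 4 \left(-4\right) 4 = \left(-1\right) 21 + 4 \left(-4\right) 4 = -21 - 64 = -85$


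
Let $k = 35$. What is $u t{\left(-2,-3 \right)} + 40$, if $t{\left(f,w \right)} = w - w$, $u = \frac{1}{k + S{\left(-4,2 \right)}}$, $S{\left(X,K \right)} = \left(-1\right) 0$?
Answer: $40$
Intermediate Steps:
$S{\left(X,K \right)} = 0$
$u = \frac{1}{35}$ ($u = \frac{1}{35 + 0} = \frac{1}{35} \approx 0.028571$)
$t{\left(f,w \right)} = 0$
$u t{\left(-2,-3 \right)} + 40 = \frac{1}{35} \cdot 0 + 40 = 0 + 40 = 40$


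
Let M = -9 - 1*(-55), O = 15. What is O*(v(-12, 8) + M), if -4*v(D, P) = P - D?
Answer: 615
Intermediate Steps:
v(D, P) = -P/4 + D/4 (v(D, P) = -(P - D)/4 = -P/4 + D/4)
M = 46 (M = -9 + 55 = 46)
O*(v(-12, 8) + M) = 15*((-1/4*8 + (1/4)*(-12)) + 46) = 15*((-2 - 3) + 46) = 15*(-5 + 46) = 15*41 = 615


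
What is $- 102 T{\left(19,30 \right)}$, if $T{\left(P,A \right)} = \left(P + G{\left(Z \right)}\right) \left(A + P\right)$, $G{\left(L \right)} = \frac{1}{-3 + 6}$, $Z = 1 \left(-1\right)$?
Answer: $-96628$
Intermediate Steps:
$Z = -1$
$G{\left(L \right)} = \frac{1}{3}$
$T{\left(P,A \right)} = \left(\frac{1}{3} + P\right) \left(A + P\right)$ ($T{\left(P,A \right)} = \left(P + \frac{1}{3}\right) \left(A + P\right) = \left(\frac{1}{3} + P\right) \left(A + P\right)$)
$- 102 T{\left(19,30 \right)} = - 102 \left(19^{2} + \frac{1}{3} \cdot 30 + \frac{1}{3} \cdot 19 + 30 \cdot 19\right) = - 102 \left(361 + 10 + \frac{19}{3} + 570\right) = \left(-102\right) \frac{2842}{3} = -96628$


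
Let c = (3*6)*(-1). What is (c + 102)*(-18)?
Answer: -1512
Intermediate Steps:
c = -18 (c = 18*(-1) = -18)
(c + 102)*(-18) = (-18 + 102)*(-18) = 84*(-18) = -1512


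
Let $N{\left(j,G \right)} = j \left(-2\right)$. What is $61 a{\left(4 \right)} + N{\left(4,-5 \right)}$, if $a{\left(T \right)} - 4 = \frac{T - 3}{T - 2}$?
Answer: $\frac{533}{2} \approx 266.5$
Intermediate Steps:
$N{\left(j,G \right)} = - 2 j$
$a{\left(T \right)} = 4 + \frac{-3 + T}{-2 + T}$ ($a{\left(T \right)} = 4 + \frac{T - 3}{T - 2} = 4 + \frac{-3 + T}{-2 + T}$)
$61 a{\left(4 \right)} + N{\left(4,-5 \right)} = 61 \frac{-11 + 5 \cdot 4}{-2 + 4} - 8 = 61 \frac{-11 + 20}{2} - 8 = 61 \cdot \frac{1}{2} \cdot 9 - 8 = 61 \cdot \frac{9}{2} - 8 = \frac{549}{2} - 8 = \frac{533}{2}$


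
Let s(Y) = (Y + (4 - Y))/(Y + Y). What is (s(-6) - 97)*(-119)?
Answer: 34748/3 ≈ 11583.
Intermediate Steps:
s(Y) = 2/Y (s(Y) = 4/((2*Y)) = 4*(1/(2*Y)) = 2/Y)
(s(-6) - 97)*(-119) = (2/(-6) - 97)*(-119) = (2*(-⅙) - 97)*(-119) = (-⅓ - 97)*(-119) = -292/3*(-119) = 34748/3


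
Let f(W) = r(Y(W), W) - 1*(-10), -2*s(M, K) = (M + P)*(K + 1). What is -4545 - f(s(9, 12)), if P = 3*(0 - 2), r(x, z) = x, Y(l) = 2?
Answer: -4557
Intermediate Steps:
P = -6 (P = 3*(-2) = -6)
s(M, K) = -(1 + K)*(-6 + M)/2 (s(M, K) = -(M - 6)*(K + 1)/2 = -(-6 + M)*(1 + K)/2 = -(1 + K)*(-6 + M)/2)
f(W) = 12 (f(W) = 2 - 1*(-10) = 2 + 10 = 12)
-4545 - f(s(9, 12)) = -4545 - 1*12 = -4545 - 12 = -4557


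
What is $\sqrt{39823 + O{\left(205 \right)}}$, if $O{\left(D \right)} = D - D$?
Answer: $\sqrt{39823} \approx 199.56$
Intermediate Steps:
$O{\left(D \right)} = 0$
$\sqrt{39823 + O{\left(205 \right)}} = \sqrt{39823 + 0} = \sqrt{39823}$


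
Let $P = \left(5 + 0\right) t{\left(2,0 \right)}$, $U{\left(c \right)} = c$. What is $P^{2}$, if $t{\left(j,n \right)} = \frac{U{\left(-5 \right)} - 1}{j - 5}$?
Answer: $100$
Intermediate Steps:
$t{\left(j,n \right)} = - \frac{6}{-5 + j}$ ($t{\left(j,n \right)} = \frac{-5 - 1}{j - 5} = - \frac{6}{-5 + j}$)
$P = 10$ ($P = \left(5 + 0\right) \left(- \frac{6}{-5 + 2}\right) = 5 \left(- \frac{6}{-3}\right) = 5 \left(\left(-6\right) \left(- \frac{1}{3}\right)\right) = 5 \cdot 2 = 10$)
$P^{2} = 10^{2} = 100$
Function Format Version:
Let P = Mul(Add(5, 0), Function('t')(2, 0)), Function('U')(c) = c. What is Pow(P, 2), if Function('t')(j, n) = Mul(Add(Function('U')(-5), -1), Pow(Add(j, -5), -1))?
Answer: 100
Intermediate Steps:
Function('t')(j, n) = Mul(-6, Pow(Add(-5, j), -1)) (Function('t')(j, n) = Mul(Add(-5, -1), Pow(Add(j, -5), -1)) = Mul(-6, Pow(Add(-5, j), -1)))
P = 10 (P = Mul(Add(5, 0), Mul(-6, Pow(Add(-5, 2), -1))) = Mul(5, Mul(-6, Pow(-3, -1))) = Mul(5, Mul(-6, Rational(-1, 3))) = Mul(5, 2) = 10)
Pow(P, 2) = Pow(10, 2) = 100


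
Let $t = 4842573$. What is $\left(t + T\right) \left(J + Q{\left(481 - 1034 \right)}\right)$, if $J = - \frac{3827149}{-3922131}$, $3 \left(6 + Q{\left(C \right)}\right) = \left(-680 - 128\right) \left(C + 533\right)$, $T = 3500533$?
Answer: $\frac{58700721883992466}{1307377} \approx 4.49 \cdot 10^{10}$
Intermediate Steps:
$Q{\left(C \right)} = - \frac{430682}{3} - \frac{808 C}{3}$ ($Q{\left(C \right)} = -6 + \frac{\left(-680 - 128\right) \left(C + 533\right)}{3} = -6 + \frac{\left(-808\right) \left(533 + C\right)}{3} = -6 + \frac{-430664 - 808 C}{3} = -6 - \left(\frac{430664}{3} + \frac{808 C}{3}\right) = - \frac{430682}{3} - \frac{808 C}{3}$)
$J = \frac{3827149}{3922131}$ ($J = - \frac{3827149 \left(-1\right)}{3922131} = \left(-1\right) \left(- \frac{3827149}{3922131}\right) = \frac{3827149}{3922131} \approx 0.97578$)
$\left(t + T\right) \left(J + Q{\left(481 - 1034 \right)}\right) = \left(4842573 + 3500533\right) \left(\frac{3827149}{3922131} - \left(\frac{430682}{3} + \frac{808 \left(481 - 1034\right)}{3}\right)\right) = 8343106 \left(\frac{3827149}{3922131} - \left(\frac{430682}{3} + \frac{808 \left(481 - 1034\right)}{3}\right)\right) = 8343106 \left(\frac{3827149}{3922131} - - \frac{16142}{3}\right) = 8343106 \left(\frac{3827149}{3922131} + \left(- \frac{430682}{3} + \frac{446824}{3}\right)\right) = 8343106 \left(\frac{3827149}{3922131} + \frac{16142}{3}\right) = 8343106 \cdot \frac{7035835561}{1307377} = \frac{58700721883992466}{1307377}$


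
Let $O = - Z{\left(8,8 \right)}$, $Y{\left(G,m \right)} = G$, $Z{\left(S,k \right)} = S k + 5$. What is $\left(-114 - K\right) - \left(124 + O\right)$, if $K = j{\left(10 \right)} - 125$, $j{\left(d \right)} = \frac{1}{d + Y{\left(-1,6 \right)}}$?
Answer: $- \frac{397}{9} \approx -44.111$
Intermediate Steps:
$Z{\left(S,k \right)} = 5 + S k$
$j{\left(d \right)} = \frac{1}{-1 + d}$ ($j{\left(d \right)} = \frac{1}{d - 1} = \frac{1}{-1 + d}$)
$K = - \frac{1124}{9}$ ($K = \frac{1}{-1 + 10} - 125 = \frac{1}{9} - 125 = - \frac{1124}{9} \approx -124.89$)
$O = -69$ ($O = - (5 + 8 \cdot 8) = - (5 + 64) = \left(-1\right) 69 = -69$)
$\left(-114 - K\right) - \left(124 + O\right) = \left(-114 - - \frac{1124}{9}\right) - \left(124 - 69\right) = \left(-114 + \frac{1124}{9}\right) - 55 = \frac{98}{9} - 55 = - \frac{397}{9}$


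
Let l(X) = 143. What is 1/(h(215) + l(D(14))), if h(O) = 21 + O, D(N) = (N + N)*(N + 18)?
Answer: 1/379 ≈ 0.0026385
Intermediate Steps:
D(N) = 2*N*(18 + N) (D(N) = (2*N)*(18 + N) = 2*N*(18 + N))
1/(h(215) + l(D(14))) = 1/((21 + 215) + 143) = 1/(236 + 143) = 1/379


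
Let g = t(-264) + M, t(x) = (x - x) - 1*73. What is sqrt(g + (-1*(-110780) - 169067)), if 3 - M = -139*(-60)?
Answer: I*sqrt(66697) ≈ 258.26*I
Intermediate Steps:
t(x) = -73 (t(x) = 0 - 73 = -73)
M = -8337 (M = 3 - (-139)*(-60) = 3 - 1*8340 = 3 - 8340 = -8337)
g = -8410 (g = -73 - 8337 = -8410)
sqrt(g + (-1*(-110780) - 169067)) = sqrt(-8410 + (-1*(-110780) - 169067)) = sqrt(-8410 + (110780 - 169067)) = sqrt(-8410 - 58287) = sqrt(-66697) = I*sqrt(66697)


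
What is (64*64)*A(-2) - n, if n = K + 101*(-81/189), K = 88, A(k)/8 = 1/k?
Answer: -115001/7 ≈ -16429.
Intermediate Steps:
A(k) = 8/k (A(k) = 8*(1/k) = 8/k)
n = 313/7 (n = 88 + 101*(-81/189) = 88 + 101*(-81*1/189) = 88 + 101*(-3/7) = 88 - 303/7 = 313/7 ≈ 44.714)
(64*64)*A(-2) - n = (64*64)*(8/(-2)) - 1*313/7 = 4096*(8*(-½)) - 313/7 = 4096*(-4) - 313/7 = -16384 - 313/7 = -115001/7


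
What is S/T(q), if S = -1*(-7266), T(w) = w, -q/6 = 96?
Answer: -1211/96 ≈ -12.615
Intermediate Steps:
q = -576 (q = -6*96 = -576)
S = 7266
S/T(q) = 7266/(-576) = 7266*(-1/576) = -1211/96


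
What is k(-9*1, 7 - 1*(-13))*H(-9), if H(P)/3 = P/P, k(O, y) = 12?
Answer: 36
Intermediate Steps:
H(P) = 3 (H(P) = 3*(P/P) = 3*1 = 3)
k(-9*1, 7 - 1*(-13))*H(-9) = 12*3 = 36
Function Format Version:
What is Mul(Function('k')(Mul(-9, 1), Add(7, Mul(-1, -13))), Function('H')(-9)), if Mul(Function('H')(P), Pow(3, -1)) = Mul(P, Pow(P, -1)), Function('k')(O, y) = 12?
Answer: 36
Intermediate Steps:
Function('H')(P) = 3 (Function('H')(P) = Mul(3, Mul(P, Pow(P, -1))) = Mul(3, 1) = 3)
Mul(Function('k')(Mul(-9, 1), Add(7, Mul(-1, -13))), Function('H')(-9)) = Mul(12, 3) = 36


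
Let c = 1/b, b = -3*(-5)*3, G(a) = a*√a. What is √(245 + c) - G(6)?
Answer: -6*√6 + √55130/15 ≈ 0.95625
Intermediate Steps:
G(a) = a^(3/2)
b = 45 (b = 15*3 = 45)
c = 1/45 ≈ 0.022222
√(245 + c) - G(6) = √(245 + 1/45) - 6^(3/2) = √(11026/45) - 6*√6 = √55130/15 - 6*√6 = -6*√6 + √55130/15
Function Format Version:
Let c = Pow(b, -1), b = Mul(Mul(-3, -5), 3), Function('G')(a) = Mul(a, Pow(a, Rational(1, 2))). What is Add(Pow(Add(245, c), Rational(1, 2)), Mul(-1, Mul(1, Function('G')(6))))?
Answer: Add(Mul(-6, Pow(6, Rational(1, 2))), Mul(Rational(1, 15), Pow(55130, Rational(1, 2)))) ≈ 0.95625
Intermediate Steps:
Function('G')(a) = Pow(a, Rational(3, 2))
b = 45 (b = Mul(15, 3) = 45)
c = Rational(1, 45) (c = Pow(45, -1) = Rational(1, 45) ≈ 0.022222)
Add(Pow(Add(245, c), Rational(1, 2)), Mul(-1, Mul(1, Function('G')(6)))) = Add(Pow(Add(245, Rational(1, 45)), Rational(1, 2)), Mul(-1, Mul(1, Pow(6, Rational(3, 2))))) = Add(Pow(Rational(11026, 45), Rational(1, 2)), Mul(-1, Mul(1, Mul(6, Pow(6, Rational(1, 2)))))) = Add(Mul(Rational(1, 15), Pow(55130, Rational(1, 2))), Mul(-1, Mul(6, Pow(6, Rational(1, 2))))) = Add(Mul(Rational(1, 15), Pow(55130, Rational(1, 2))), Mul(-6, Pow(6, Rational(1, 2)))) = Add(Mul(-6, Pow(6, Rational(1, 2))), Mul(Rational(1, 15), Pow(55130, Rational(1, 2))))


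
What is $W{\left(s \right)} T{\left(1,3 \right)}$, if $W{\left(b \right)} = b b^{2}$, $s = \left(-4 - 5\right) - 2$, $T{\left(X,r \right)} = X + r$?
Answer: $-5324$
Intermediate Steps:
$s = -11$ ($s = -9 - 2 = -11$)
$W{\left(b \right)} = b^{3}$
$W{\left(s \right)} T{\left(1,3 \right)} = \left(-11\right)^{3} \left(1 + 3\right) = \left(-1331\right) 4 = -5324$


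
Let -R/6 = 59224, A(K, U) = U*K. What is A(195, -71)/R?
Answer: 4615/118448 ≈ 0.038962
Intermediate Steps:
A(K, U) = K*U
R = -355344 (R = -6*59224 = -355344)
A(195, -71)/R = (195*(-71))/(-355344) = -13845*(-1/355344) = 4615/118448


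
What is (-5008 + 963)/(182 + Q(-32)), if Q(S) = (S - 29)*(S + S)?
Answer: -4045/4086 ≈ -0.98997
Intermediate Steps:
Q(S) = 2*S*(-29 + S) (Q(S) = (-29 + S)*(2*S) = 2*S*(-29 + S))
(-5008 + 963)/(182 + Q(-32)) = (-5008 + 963)/(182 + 2*(-32)*(-29 - 32)) = -4045/(182 + 2*(-32)*(-61)) = -4045/(182 + 3904) = -4045/4086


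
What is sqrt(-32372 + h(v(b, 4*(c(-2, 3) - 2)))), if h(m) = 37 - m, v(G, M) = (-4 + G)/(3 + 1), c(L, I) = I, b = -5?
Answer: I*sqrt(129331)/2 ≈ 179.81*I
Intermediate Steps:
v(G, M) = -1 + G/4 (v(G, M) = (-4 + G)/4 = (-4 + G)*(1/4) = -1 + G/4)
sqrt(-32372 + h(v(b, 4*(c(-2, 3) - 2)))) = sqrt(-32372 + (37 - (-1 + (1/4)*(-5)))) = sqrt(-32372 + (37 - (-1 - 5/4))) = sqrt(-32372 + (37 - 1*(-9/4))) = sqrt(-32372 + (37 + 9/4)) = sqrt(-32372 + 157/4) = sqrt(-129331/4) = I*sqrt(129331)/2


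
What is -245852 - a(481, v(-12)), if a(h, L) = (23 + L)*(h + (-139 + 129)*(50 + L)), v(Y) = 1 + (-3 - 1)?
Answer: -246072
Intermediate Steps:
v(Y) = -3 (v(Y) = 1 - 4 = -3)
a(h, L) = (23 + L)*(-500 + h - 10*L) (a(h, L) = (23 + L)*(h - 10*(50 + L)) = (23 + L)*(h + (-500 - 10*L)) = (23 + L)*(-500 + h - 10*L))
-245852 - a(481, v(-12)) = -245852 - (-11500 - 730*(-3) - 10*(-3)² + 23*481 - 3*481) = -245852 - (-11500 + 2190 - 10*9 + 11063 - 1443) = -245852 - (-11500 + 2190 - 90 + 11063 - 1443) = -245852 - 1*220 = -245852 - 220 = -246072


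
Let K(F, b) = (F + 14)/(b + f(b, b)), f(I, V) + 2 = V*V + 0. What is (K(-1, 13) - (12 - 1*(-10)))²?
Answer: 15578809/32400 ≈ 480.83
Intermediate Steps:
f(I, V) = -2 + V² (f(I, V) = -2 + (V*V + 0) = -2 + (V² + 0) = -2 + V²)
K(F, b) = (14 + F)/(-2 + b + b²) (K(F, b) = (F + 14)/(b + (-2 + b²)) = (14 + F)/(-2 + b + b²))
(K(-1, 13) - (12 - 1*(-10)))² = ((14 - 1)/(-2 + 13 + 13²) - (12 - 1*(-10)))² = (13/(-2 + 13 + 169) - (12 + 10))² = (13/180 - 1*22)² = ((1/180)*13 - 22)² = (13/180 - 22)² = (-3947/180)² = 15578809/32400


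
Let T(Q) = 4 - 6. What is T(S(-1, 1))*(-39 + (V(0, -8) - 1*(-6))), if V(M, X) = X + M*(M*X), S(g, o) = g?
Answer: 82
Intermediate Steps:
V(M, X) = X + X*M²
T(Q) = -2
T(S(-1, 1))*(-39 + (V(0, -8) - 1*(-6))) = -2*(-39 + (-8*(1 + 0²) - 1*(-6))) = -2*(-39 + (-8*(1 + 0) + 6)) = -2*(-39 + (-8*1 + 6)) = -2*(-39 + (-8 + 6)) = -2*(-39 - 2) = -2*(-41) = 82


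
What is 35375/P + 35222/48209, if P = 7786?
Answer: 1979631867/375355274 ≈ 5.2740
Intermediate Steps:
35375/P + 35222/48209 = 35375/7786 + 35222/48209 = 1979631867/375355274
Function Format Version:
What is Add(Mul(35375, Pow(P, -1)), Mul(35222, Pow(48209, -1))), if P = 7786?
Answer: Rational(1979631867, 375355274) ≈ 5.2740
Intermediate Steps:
Add(Mul(35375, Pow(P, -1)), Mul(35222, Pow(48209, -1))) = Add(Mul(35375, Pow(7786, -1)), Mul(35222, Pow(48209, -1))) = Add(Mul(35375, Rational(1, 7786)), Mul(35222, Rational(1, 48209))) = Add(Rational(35375, 7786), Rational(35222, 48209)) = Rational(1979631867, 375355274)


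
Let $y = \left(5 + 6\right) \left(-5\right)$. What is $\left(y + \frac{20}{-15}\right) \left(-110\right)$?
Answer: $\frac{18590}{3} \approx 6196.7$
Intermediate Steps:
$y = -55$ ($y = 11 \left(-5\right) = -55$)
$\left(y + \frac{20}{-15}\right) \left(-110\right) = \left(-55 + \frac{20}{-15}\right) \left(-110\right) = \left(-55 + 20 \left(- \frac{1}{15}\right)\right) \left(-110\right) = \left(-55 - \frac{4}{3}\right) \left(-110\right) = \left(- \frac{169}{3}\right) \left(-110\right) = \frac{18590}{3}$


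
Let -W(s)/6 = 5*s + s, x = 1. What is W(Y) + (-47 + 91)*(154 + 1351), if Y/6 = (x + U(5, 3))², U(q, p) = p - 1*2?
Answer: 65356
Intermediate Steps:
U(q, p) = -2 + p (U(q, p) = p - 2 = -2 + p)
Y = 24 (Y = 6*(1 + (-2 + 3))² = 6*(1 + 1)² = 6*2² = 6*4 = 24)
W(s) = -36*s (W(s) = -6*(5*s + s) = -36*s)
W(Y) + (-47 + 91)*(154 + 1351) = -36*24 + (-47 + 91)*(154 + 1351) = -864 + 44*1505 = -864 + 66220 = 65356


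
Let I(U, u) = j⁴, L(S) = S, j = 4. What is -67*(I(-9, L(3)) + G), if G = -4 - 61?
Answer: -12797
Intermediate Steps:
I(U, u) = 256 (I(U, u) = 4⁴ = 256)
G = -65
-67*(I(-9, L(3)) + G) = -67*(256 - 65) = -67*191 = -12797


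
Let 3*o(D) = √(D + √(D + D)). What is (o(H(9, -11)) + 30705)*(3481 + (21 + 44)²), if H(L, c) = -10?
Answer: 236612730 + 7706*√(-10 + 2*I*√5)/3 ≈ 2.3661e+8 + 8314.4*I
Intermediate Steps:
o(D) = √(D + √2*√D)/3 (o(D) = √(D + √(D + D))/3 = √(D + √(2*D))/3 = √(D + √2*√D)/3)
(o(H(9, -11)) + 30705)*(3481 + (21 + 44)²) = (√(-10 + √2*√(-10))/3 + 30705)*(3481 + (21 + 44)²) = (√(-10 + √2*(I*√10))/3 + 30705)*(3481 + 65²) = (√(-10 + 2*I*√5)/3 + 30705)*(3481 + 4225) = (30705 + √(-10 + 2*I*√5)/3)*7706 = 236612730 + 7706*√(-10 + 2*I*√5)/3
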